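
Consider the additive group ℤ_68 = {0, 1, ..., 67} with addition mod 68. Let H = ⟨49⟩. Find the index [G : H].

1

|⟨49⟩| = 68 and |G| = 68.
By Lagrange, [G : H] = |G|/|H| = 68/68 = 1.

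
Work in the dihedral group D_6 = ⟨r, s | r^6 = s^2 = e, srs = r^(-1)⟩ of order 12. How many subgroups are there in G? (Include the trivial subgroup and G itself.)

16

|G| = 12, so by Lagrange every subgroup order divides 12. Divisors: 1, 2, 3, 4, 6, 12.
Subgroups by order — order 1: 1; order 2: 7; order 3: 1; order 4: 3; order 6: 3; order 12: 1.
Total: 1 + 7 + 1 + 3 + 3 + 1 = 16.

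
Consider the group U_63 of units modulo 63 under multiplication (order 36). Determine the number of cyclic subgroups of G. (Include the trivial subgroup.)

20

Each element a generates a cyclic subgroup ⟨a⟩; distinct elements may generate the same one (a cyclic group of order d has φ(d) generators).
Cyclic subgroups by order — order 1: 1; order 2: 3; order 3: 4; order 6: 12.
Total: 20.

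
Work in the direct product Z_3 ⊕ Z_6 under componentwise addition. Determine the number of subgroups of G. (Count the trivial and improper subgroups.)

12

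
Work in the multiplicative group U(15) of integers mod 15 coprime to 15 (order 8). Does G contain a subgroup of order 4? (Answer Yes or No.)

Yes

4 | 8. A subgroup of order 4 is {1, 4, 11, 14}.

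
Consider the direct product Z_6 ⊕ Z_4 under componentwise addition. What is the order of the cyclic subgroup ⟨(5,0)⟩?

6

The order of (5,0) in Z_6 × Z_4 is lcm(ord(5) in Z_6, ord(0) in Z_4).
ord(5) = 6 and ord(0) = 1, so |⟨(5,0)⟩| = lcm(6, 1) = 6.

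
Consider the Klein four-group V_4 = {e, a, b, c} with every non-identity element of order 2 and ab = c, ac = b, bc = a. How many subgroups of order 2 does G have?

|G| = 4 and 2 | 4, so subgroups of order 2 are possible by Lagrange.
The subgroups of order 2 are: {e, a}; {e, b}; {e, c}.
So G has 3 subgroups of order 2.

3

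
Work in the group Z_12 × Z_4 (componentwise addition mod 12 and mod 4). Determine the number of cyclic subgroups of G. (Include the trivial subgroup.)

Each element a generates a cyclic subgroup ⟨a⟩; distinct elements may generate the same one (a cyclic group of order d has φ(d) generators).
Cyclic subgroups by order — order 1: 1; order 2: 3; order 3: 1; order 4: 6; order 6: 3; order 12: 6.
Total: 20.

20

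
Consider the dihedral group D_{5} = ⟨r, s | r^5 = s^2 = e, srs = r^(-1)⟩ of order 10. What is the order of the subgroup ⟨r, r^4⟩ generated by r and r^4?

|⟨r⟩| = 5 and |⟨r^4⟩| = 5, so |H| is a multiple of lcm(5, 5) = 5 and divides |G| = 10.
Closing under the operation: H = {e, r, r^2, r^3, r^4}, so |H| = 5.

5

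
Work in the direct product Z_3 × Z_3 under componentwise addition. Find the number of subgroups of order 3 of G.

4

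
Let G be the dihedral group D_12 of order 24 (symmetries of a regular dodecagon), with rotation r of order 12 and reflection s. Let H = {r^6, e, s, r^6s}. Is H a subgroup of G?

Yes

|H| = 4 divides |G| = 24, consistent with Lagrange.
H contains the identity, every element's inverse is in H, and H is closed under ·: it is a subgroup.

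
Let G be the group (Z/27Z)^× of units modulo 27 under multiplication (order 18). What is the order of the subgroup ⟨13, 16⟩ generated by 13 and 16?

|⟨13⟩| = 9 and |⟨16⟩| = 9, so |H| is a multiple of lcm(9, 9) = 9 and divides |G| = 18.
Closing under the operation: H = {1, 4, 7, 10, 13, 16, 19, 22, 25}, so |H| = 9.

9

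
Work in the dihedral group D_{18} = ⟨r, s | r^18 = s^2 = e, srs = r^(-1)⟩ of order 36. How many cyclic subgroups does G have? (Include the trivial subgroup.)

A cyclic subgroup of order d is generated by each of its φ(d) elements of order d, so the cyclic subgroups of order d number (#elements of order d)/φ(d).
Cyclic subgroups by order — order 1: 1; order 2: 19; order 3: 1; order 6: 1; order 9: 1; order 18: 1.
Total: 24.

24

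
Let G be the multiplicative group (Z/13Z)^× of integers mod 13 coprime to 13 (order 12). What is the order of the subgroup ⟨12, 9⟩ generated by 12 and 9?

6

|⟨12⟩| = 2 and |⟨9⟩| = 3, so |H| is a multiple of lcm(2, 3) = 6 and divides |G| = 12.
Closing under the operation: H = {1, 3, 4, 9, 10, 12}, so |H| = 6.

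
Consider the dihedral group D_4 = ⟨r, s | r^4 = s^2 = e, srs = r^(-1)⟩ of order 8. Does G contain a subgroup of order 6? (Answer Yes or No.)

6 does not divide |G| = 8, so by Lagrange no subgroup of order 6 exists.

No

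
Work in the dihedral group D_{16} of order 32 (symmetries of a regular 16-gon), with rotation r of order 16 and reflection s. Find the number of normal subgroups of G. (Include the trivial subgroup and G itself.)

G has 36 subgroups. Checking conjugation-invariance by order — order 1: 1/1 normal; order 2: 1/17 normal; order 4: 1/9 normal; order 8: 1/5 normal; order 16: 3/3 normal; order 32: 1/1 normal.
Total normal subgroups: 8.

8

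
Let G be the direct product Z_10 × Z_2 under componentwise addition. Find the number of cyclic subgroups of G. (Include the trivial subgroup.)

8

Group the elements of G by the cyclic subgroup they generate; each cyclic subgroup of order d accounts for φ(d) elements.
Cyclic subgroups by order — order 1: 1; order 2: 3; order 5: 1; order 10: 3.
Total: 8.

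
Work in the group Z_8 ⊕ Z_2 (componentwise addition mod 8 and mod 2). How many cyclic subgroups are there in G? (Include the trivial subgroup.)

Each element a generates a cyclic subgroup ⟨a⟩; distinct elements may generate the same one (a cyclic group of order d has φ(d) generators).
Cyclic subgroups by order — order 1: 1; order 2: 3; order 4: 2; order 8: 2.
Total: 8.

8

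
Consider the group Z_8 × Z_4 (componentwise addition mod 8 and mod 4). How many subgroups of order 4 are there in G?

|G| = 32 and 4 | 32, so subgroups of order 4 are possible by Lagrange.
The subgroups of order 4 are: {(0,0), (0,1), (0,2), (0,3)}; {(0,0), (0,2), (4,0), (4,2)}; {(0,0), (0,2), (4,1), (4,3)}; {(0,0), (2,0), (4,0), (6,0)}; … (7 in all).
So G has 7 subgroups of order 4.

7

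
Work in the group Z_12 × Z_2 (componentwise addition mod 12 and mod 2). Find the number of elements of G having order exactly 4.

4

An element (a,b) has order lcm(ord(a), ord(b)); count pairs with lcm equal to 4.
Enumerating gives 4 such elements.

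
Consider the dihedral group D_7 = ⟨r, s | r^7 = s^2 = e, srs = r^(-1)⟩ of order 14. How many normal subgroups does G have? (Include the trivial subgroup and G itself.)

3

G has 10 subgroups. Checking conjugation-invariance by order — order 1: 1/1 normal; order 2: 0/7 normal; order 7: 1/1 normal; order 14: 1/1 normal.
Total normal subgroups: 3.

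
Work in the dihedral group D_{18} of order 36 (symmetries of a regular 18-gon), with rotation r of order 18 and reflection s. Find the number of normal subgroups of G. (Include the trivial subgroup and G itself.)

G has 45 subgroups. Checking conjugation-invariance by order — order 1: 1/1 normal; order 2: 1/19 normal; order 3: 1/1 normal; order 4: 0/9 normal; order 6: 1/7 normal; order 9: 1/1 normal; order 12: 0/3 normal; order 18: 3/3 normal; order 36: 1/1 normal.
Total normal subgroups: 9.

9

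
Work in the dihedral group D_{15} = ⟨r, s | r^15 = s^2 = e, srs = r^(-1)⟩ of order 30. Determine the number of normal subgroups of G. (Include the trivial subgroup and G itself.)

G has 28 subgroups. Checking conjugation-invariance by order — order 1: 1/1 normal; order 2: 0/15 normal; order 3: 1/1 normal; order 5: 1/1 normal; order 6: 0/5 normal; order 10: 0/3 normal; order 15: 1/1 normal; order 30: 1/1 normal.
Total normal subgroups: 5.

5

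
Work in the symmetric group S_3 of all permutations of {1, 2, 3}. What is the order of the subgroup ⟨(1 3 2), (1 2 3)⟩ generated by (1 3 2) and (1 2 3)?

3

|⟨(1 3 2)⟩| = 3 and |⟨(1 2 3)⟩| = 3, so |H| is a multiple of lcm(3, 3) = 3 and divides |G| = 6.
Closing under the operation: H = {e, (1 2 3), (1 3 2)}, so |H| = 3.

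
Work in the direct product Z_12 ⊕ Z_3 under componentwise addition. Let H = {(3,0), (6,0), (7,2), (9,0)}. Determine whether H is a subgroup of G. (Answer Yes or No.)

No

The identity (0,0) ∉ H, so H is not a subgroup.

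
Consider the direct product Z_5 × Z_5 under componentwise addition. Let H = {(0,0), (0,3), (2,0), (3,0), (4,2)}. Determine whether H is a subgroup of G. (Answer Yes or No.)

(0,3) ∈ H but its inverse (0,2) ∉ H, so H is not a subgroup.

No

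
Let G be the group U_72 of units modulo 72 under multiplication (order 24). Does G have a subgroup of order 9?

9 does not divide |G| = 24, so by Lagrange no subgroup of order 9 exists.

No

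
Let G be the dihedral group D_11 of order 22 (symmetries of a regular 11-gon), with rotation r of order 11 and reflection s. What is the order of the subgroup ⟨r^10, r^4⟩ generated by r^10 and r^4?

|⟨r^10⟩| = 11 and |⟨r^4⟩| = 11, so |H| is a multiple of lcm(11, 11) = 11 and divides |G| = 22.
Closing under the operation: H = {e, r, r^2, r^3, r^4, r^5, r^6, r^7, r^8, r^9, r^10}, so |H| = 11.

11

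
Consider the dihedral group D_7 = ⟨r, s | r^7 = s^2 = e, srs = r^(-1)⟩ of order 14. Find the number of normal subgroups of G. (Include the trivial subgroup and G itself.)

3

G has 10 subgroups. Checking conjugation-invariance by order — order 1: 1/1 normal; order 2: 0/7 normal; order 7: 1/1 normal; order 14: 1/1 normal.
Total normal subgroups: 3.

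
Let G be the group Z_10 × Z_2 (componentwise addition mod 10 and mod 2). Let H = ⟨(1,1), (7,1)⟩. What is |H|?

10

|⟨(1,1)⟩| = 10 and |⟨(7,1)⟩| = 10, so |H| is a multiple of lcm(10, 10) = 10 and divides |G| = 20.
Closing under the operation: H = {(0,0), (1,1), (2,0), (3,1), (4,0), (5,1), (6,0), (7,1), (8,0), (9,1)}, so |H| = 10.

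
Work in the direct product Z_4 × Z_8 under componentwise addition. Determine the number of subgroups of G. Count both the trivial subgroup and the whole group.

22

|G| = 32, so by Lagrange every subgroup order divides 32. Divisors: 1, 2, 4, 8, 16, 32.
Subgroups by order — order 1: 1; order 2: 3; order 4: 7; order 8: 7; order 16: 3; order 32: 1.
Total: 1 + 3 + 7 + 7 + 3 + 1 = 22.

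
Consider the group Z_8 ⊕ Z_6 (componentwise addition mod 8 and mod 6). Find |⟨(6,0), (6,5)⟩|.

24

|⟨(6,0)⟩| = 4 and |⟨(6,5)⟩| = 12, so |H| is a multiple of lcm(4, 12) = 12 and divides |G| = 48.
Closing under the operation: H = {(0,0), (0,1), (0,2), (0,3), (0,4), (0,5), (2,0), (2,1), (2,2), (2,3), (2,4), (2,5), (4,0), (4,1), (4,2), (4,3), (4,4), (4,5), (6,0), (6,1), (6,2), (6,3), (6,4), (6,5)}, so |H| = 24.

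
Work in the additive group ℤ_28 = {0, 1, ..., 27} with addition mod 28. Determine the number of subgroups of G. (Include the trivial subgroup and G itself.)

6

A cyclic group of order 28 has exactly one subgroup for each divisor of 28.
Divisors of 28: 1, 2, 4, 7, 14, 28.
So ℤ_28 has 6 subgroups.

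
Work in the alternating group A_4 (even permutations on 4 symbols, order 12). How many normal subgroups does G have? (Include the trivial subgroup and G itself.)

G has 10 subgroups. Checking conjugation-invariance by order — order 1: 1/1 normal; order 2: 0/3 normal; order 3: 0/4 normal; order 4: 1/1 normal; order 12: 1/1 normal.
Total normal subgroups: 3.

3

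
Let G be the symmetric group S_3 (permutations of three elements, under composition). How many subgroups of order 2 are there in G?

3

|G| = 6 and 2 | 6, so subgroups of order 2 are possible by Lagrange.
The subgroups of order 2 are: {e, (1 2)}; {e, (1 3)}; {e, (2 3)}.
So G has 3 subgroups of order 2.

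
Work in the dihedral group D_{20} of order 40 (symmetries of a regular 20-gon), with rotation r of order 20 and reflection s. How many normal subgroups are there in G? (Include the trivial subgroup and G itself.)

G has 48 subgroups. Checking conjugation-invariance by order — order 1: 1/1 normal; order 2: 1/21 normal; order 4: 1/11 normal; order 5: 1/1 normal; order 8: 0/5 normal; order 10: 1/5 normal; order 20: 3/3 normal; order 40: 1/1 normal.
Total normal subgroups: 9.

9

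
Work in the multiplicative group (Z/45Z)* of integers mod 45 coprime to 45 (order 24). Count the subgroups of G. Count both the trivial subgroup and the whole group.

|G| = 24, so by Lagrange every subgroup order divides 24. Divisors: 1, 2, 3, 4, 6, 8, 12, 24.
Subgroups by order — order 1: 1; order 2: 3; order 3: 1; order 4: 3; order 6: 3; order 8: 1; order 12: 3; order 24: 1.
Total: 1 + 3 + 1 + 3 + 3 + 1 + 3 + 1 = 16.

16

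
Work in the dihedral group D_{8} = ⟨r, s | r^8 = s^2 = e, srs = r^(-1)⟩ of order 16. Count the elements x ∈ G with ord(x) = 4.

The elements of order 4 are: r^2, r^6.
That's 2.

2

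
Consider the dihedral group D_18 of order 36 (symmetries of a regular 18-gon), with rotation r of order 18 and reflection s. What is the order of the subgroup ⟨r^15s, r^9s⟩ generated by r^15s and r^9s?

|⟨r^15s⟩| = 2 and |⟨r^9s⟩| = 2, so |H| is a multiple of lcm(2, 2) = 2 and divides |G| = 36.
Closing under the operation: H = {e, r^6, r^12, r^3s, r^9s, r^15s}, so |H| = 6.

6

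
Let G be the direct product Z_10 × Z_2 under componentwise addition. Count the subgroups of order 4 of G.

1

|G| = 20 and 4 | 20, so subgroups of order 4 are possible by Lagrange.
The subgroups of order 4 are: {(0,0), (0,1), (5,0), (5,1)}.
So G has 1 subgroup of order 4.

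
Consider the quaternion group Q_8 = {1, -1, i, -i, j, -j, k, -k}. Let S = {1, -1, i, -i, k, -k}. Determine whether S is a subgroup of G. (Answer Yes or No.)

No

|S| = 6 does not divide |G| = 8, so by Lagrange S is not a subgroup.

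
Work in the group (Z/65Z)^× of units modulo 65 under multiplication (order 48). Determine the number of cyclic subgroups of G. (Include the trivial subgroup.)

20

Each element a generates a cyclic subgroup ⟨a⟩; distinct elements may generate the same one (a cyclic group of order d has φ(d) generators).
Cyclic subgroups by order — order 1: 1; order 2: 3; order 3: 1; order 4: 6; order 6: 3; order 12: 6.
Total: 20.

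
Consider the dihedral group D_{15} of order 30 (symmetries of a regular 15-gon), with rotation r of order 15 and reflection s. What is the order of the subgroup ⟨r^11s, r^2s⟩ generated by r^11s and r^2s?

|⟨r^11s⟩| = 2 and |⟨r^2s⟩| = 2, so |H| is a multiple of lcm(2, 2) = 2 and divides |G| = 30.
Closing under the operation: H = {e, r^3, r^6, r^9, r^12, r^2s, r^5s, r^8s, r^11s, r^14s}, so |H| = 10.

10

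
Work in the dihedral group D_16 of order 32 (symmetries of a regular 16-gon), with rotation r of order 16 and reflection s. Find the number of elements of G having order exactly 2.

Enumerating element orders in G gives 17 elements of order 2.

17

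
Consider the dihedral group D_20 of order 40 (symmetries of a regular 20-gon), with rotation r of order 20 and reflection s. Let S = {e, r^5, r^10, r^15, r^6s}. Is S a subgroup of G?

Closure fails: r^15 · r^6s = rs ∉ S. So S is not a subgroup.

No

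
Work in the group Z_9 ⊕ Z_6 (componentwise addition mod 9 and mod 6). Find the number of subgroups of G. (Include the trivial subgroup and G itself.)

20

|G| = 54, so by Lagrange every subgroup order divides 54. Divisors: 1, 2, 3, 6, 9, 18, 27, 54.
Subgroups by order — order 1: 1; order 2: 1; order 3: 4; order 6: 4; order 9: 4; order 18: 4; order 27: 1; order 54: 1.
Total: 1 + 1 + 4 + 4 + 4 + 4 + 1 + 1 = 20.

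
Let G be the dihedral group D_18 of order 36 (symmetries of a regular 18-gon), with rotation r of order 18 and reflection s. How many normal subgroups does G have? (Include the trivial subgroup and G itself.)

G has 45 subgroups. Checking conjugation-invariance by order — order 1: 1/1 normal; order 2: 1/19 normal; order 3: 1/1 normal; order 4: 0/9 normal; order 6: 1/7 normal; order 9: 1/1 normal; order 12: 0/3 normal; order 18: 3/3 normal; order 36: 1/1 normal.
Total normal subgroups: 9.

9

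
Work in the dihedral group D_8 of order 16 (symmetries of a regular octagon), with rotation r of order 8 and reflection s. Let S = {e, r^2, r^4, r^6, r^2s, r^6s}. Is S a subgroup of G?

No

|S| = 6 does not divide |G| = 16, so by Lagrange S is not a subgroup.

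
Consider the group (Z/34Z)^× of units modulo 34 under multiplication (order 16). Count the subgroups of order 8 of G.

1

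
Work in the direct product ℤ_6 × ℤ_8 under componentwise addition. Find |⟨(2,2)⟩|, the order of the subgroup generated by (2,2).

The order of (2,2) in Z_6 × Z_8 is lcm(ord(2) in Z_6, ord(2) in Z_8).
ord(2) = 3 and ord(2) = 4, so |⟨(2,2)⟩| = lcm(3, 4) = 12.

12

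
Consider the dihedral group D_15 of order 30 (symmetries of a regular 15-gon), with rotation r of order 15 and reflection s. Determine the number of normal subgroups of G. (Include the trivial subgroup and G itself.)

G has 28 subgroups. Checking conjugation-invariance by order — order 1: 1/1 normal; order 2: 0/15 normal; order 3: 1/1 normal; order 5: 1/1 normal; order 6: 0/5 normal; order 10: 0/3 normal; order 15: 1/1 normal; order 30: 1/1 normal.
Total normal subgroups: 5.

5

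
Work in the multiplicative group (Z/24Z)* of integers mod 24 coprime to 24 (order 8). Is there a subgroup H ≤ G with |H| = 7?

No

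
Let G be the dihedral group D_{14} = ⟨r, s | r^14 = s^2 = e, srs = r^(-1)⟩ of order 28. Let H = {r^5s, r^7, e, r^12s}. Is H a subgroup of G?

Yes

|H| = 4 divides |G| = 28, consistent with Lagrange.
H contains the identity, every element's inverse is in H, and H is closed under ·: it is a subgroup.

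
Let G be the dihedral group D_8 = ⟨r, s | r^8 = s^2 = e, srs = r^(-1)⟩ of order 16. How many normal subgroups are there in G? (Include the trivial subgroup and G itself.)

G has 19 subgroups. Checking conjugation-invariance by order — order 1: 1/1 normal; order 2: 1/9 normal; order 4: 1/5 normal; order 8: 3/3 normal; order 16: 1/1 normal.
Total normal subgroups: 7.

7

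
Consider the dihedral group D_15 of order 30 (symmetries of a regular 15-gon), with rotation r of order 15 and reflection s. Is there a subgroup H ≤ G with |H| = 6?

Yes

6 | 30. A subgroup of order 6 is {e, r^5, r^10, s, r^5s, r^10s}.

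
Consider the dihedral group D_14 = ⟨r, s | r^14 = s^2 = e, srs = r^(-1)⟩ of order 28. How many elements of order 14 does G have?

6

The elements of order 14 are: r, r^3, r^5, r^9, r^11, r^13.
That's 6.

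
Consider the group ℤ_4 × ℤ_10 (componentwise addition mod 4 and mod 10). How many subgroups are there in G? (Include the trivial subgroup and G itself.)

16

|G| = 40, so by Lagrange every subgroup order divides 40. Divisors: 1, 2, 4, 5, 8, 10, 20, 40.
Subgroups by order — order 1: 1; order 2: 3; order 4: 3; order 5: 1; order 8: 1; order 10: 3; order 20: 3; order 40: 1.
Total: 1 + 3 + 3 + 1 + 1 + 3 + 3 + 1 = 16.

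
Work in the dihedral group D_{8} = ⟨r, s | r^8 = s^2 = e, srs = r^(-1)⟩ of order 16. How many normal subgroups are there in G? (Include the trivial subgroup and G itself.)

7

G has 19 subgroups. Checking conjugation-invariance by order — order 1: 1/1 normal; order 2: 1/9 normal; order 4: 1/5 normal; order 8: 3/3 normal; order 16: 1/1 normal.
Total normal subgroups: 7.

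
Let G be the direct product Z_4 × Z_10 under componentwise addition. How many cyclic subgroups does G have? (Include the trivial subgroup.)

A cyclic subgroup of order d is generated by each of its φ(d) elements of order d, so the cyclic subgroups of order d number (#elements of order d)/φ(d).
Cyclic subgroups by order — order 1: 1; order 2: 3; order 4: 2; order 5: 1; order 10: 3; order 20: 2.
Total: 12.

12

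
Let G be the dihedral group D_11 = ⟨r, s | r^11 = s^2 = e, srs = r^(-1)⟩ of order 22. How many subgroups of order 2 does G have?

|G| = 22 and 2 | 22, so subgroups of order 2 are possible by Lagrange.
The subgroups of order 2 are: {e, r^10s}; {e, r^2s}; {e, r^3s}; {e, r^4s}; … (11 in all).
So G has 11 subgroups of order 2.

11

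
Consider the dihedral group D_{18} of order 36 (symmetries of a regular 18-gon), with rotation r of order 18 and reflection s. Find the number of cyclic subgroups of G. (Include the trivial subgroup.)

Group the elements of G by the cyclic subgroup they generate; each cyclic subgroup of order d accounts for φ(d) elements.
Cyclic subgroups by order — order 1: 1; order 2: 19; order 3: 1; order 6: 1; order 9: 1; order 18: 1.
Total: 24.

24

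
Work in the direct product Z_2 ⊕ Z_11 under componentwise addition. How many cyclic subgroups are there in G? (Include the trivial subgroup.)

4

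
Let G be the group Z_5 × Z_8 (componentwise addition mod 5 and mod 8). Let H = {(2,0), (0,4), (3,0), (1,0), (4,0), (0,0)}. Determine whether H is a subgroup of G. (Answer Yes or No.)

No

|H| = 6 does not divide |G| = 40, so by Lagrange H is not a subgroup.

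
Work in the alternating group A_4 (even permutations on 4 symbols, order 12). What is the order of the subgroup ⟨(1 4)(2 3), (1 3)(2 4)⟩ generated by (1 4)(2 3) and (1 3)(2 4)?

4

|⟨(1 4)(2 3)⟩| = 2 and |⟨(1 3)(2 4)⟩| = 2, so |H| is a multiple of lcm(2, 2) = 2 and divides |G| = 12.
Closing under the operation: H = {e, (1 2)(3 4), (1 3)(2 4), (1 4)(2 3)}, so |H| = 4.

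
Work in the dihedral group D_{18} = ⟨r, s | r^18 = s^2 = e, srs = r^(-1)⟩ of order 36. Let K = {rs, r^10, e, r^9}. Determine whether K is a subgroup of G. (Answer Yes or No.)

r^10 ∈ K but its inverse r^8 ∉ K, so K is not a subgroup.

No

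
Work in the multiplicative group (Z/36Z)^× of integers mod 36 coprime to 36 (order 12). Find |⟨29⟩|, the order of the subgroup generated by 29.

6

Compute successive powers of 29 mod 36: 29, 13, 17, 25, 5, 1; 29^6 ≡ 1 (mod 36).
So |⟨29⟩| = 6.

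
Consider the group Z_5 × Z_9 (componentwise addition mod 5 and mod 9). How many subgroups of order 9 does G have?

|G| = 45 and 9 | 45, so subgroups of order 9 are possible by Lagrange.
The subgroups of order 9 are: {(0,0), (0,1), (0,2), (0,3), (0,4), (0,5), (0,6), (0,7), (0,8)}.
So G has 1 subgroup of order 9.

1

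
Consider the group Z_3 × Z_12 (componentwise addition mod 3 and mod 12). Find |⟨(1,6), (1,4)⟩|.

|⟨(1,6)⟩| = 6 and |⟨(1,4)⟩| = 3, so |H| is a multiple of lcm(6, 3) = 6 and divides |G| = 36.
Closing under the operation: H = {(0,0), (0,2), (0,4), (0,6), (0,8), (0,10), (1,0), (1,2), (1,4), (1,6), (1,8), (1,10), (2,0), (2,2), (2,4), (2,6), (2,8), (2,10)}, so |H| = 18.

18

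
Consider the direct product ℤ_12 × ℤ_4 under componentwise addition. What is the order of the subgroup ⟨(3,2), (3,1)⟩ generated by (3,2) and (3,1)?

16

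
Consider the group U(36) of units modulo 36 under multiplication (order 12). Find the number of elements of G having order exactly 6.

The elements of order 6 are: 5, 7, 11, 23, 29, 31.
That's 6.

6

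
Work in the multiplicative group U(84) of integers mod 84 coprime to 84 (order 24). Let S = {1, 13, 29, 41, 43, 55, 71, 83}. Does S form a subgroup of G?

Yes

|S| = 8 divides |G| = 24, consistent with Lagrange.
S contains the identity, every element's inverse is in S, and S is closed under ·: it is a subgroup.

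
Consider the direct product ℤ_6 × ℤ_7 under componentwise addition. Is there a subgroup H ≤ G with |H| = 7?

Yes

7 | 42. A subgroup of order 7 is {(0,0), (0,1), (0,2), (0,3), (0,4), (0,5), (0,6)}.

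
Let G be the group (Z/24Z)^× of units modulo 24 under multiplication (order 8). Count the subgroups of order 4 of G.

7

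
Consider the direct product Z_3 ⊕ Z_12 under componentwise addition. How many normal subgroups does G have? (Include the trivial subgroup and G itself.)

G is abelian, so every subgroup is normal.
G has 18 subgroups in total, hence 18 normal subgroups.

18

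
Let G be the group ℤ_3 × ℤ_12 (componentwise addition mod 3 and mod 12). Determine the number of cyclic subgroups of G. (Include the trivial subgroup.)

Each element a generates a cyclic subgroup ⟨a⟩; distinct elements may generate the same one (a cyclic group of order d has φ(d) generators).
Cyclic subgroups by order — order 1: 1; order 2: 1; order 3: 4; order 4: 1; order 6: 4; order 12: 4.
Total: 15.

15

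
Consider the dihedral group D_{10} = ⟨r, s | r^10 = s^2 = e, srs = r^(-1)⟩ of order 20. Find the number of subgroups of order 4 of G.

|G| = 20 and 4 | 20, so subgroups of order 4 are possible by Lagrange.
The subgroups of order 4 are: {e, r^5, r^2s, r^7s}; {e, r^5, r^3s, r^8s}; {e, r^5, r^4s, r^9s}; {e, r^5, s, r^5s}; … (5 in all).
So G has 5 subgroups of order 4.

5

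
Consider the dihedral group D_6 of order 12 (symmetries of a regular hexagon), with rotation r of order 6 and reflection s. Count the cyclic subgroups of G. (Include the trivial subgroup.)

Each element a generates a cyclic subgroup ⟨a⟩; distinct elements may generate the same one (a cyclic group of order d has φ(d) generators).
Cyclic subgroups by order — order 1: 1; order 2: 7; order 3: 1; order 6: 1.
Total: 10.

10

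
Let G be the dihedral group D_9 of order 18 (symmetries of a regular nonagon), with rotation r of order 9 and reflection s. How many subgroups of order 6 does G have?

3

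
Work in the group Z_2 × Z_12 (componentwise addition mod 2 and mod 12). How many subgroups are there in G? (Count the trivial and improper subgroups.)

16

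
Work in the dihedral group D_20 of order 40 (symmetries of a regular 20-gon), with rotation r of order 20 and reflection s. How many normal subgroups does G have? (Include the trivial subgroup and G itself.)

G has 48 subgroups. Checking conjugation-invariance by order — order 1: 1/1 normal; order 2: 1/21 normal; order 4: 1/11 normal; order 5: 1/1 normal; order 8: 0/5 normal; order 10: 1/5 normal; order 20: 3/3 normal; order 40: 1/1 normal.
Total normal subgroups: 9.

9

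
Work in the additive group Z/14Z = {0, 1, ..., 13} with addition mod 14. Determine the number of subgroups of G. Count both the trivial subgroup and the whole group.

A cyclic group of order 14 has exactly one subgroup for each divisor of 14.
Divisors of 14: 1, 2, 7, 14.
So Z/14Z has 4 subgroups.

4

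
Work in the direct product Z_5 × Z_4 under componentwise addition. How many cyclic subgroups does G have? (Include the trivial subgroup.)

6

A cyclic subgroup of order d is generated by each of its φ(d) elements of order d, so the cyclic subgroups of order d number (#elements of order d)/φ(d).
Cyclic subgroups by order — order 1: 1; order 2: 1; order 4: 1; order 5: 1; order 10: 1; order 20: 1.
Total: 6.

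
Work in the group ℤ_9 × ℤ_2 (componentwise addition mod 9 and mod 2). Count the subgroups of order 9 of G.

|G| = 18 and 9 | 18, so subgroups of order 9 are possible by Lagrange.
The subgroups of order 9 are: {(0,0), (1,0), (2,0), (3,0), (4,0), (5,0), (6,0), (7,0), (8,0)}.
So G has 1 subgroup of order 9.

1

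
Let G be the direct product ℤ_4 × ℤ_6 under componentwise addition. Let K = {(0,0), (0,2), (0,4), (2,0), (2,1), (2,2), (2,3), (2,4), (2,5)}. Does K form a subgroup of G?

No

|K| = 9 does not divide |G| = 24, so by Lagrange K is not a subgroup.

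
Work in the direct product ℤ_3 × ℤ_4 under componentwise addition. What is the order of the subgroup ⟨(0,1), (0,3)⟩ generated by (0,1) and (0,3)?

4

|⟨(0,1)⟩| = 4 and |⟨(0,3)⟩| = 4, so |H| is a multiple of lcm(4, 4) = 4 and divides |G| = 12.
Closing under the operation: H = {(0,0), (0,1), (0,2), (0,3)}, so |H| = 4.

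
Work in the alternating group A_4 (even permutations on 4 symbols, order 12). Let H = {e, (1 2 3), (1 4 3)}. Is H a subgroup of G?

(1 4 3) ∈ H but its inverse (1 3 4) ∉ H, so H is not a subgroup.

No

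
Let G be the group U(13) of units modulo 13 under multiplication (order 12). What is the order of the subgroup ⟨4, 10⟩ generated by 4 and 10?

|⟨4⟩| = 6 and |⟨10⟩| = 6, so |H| is a multiple of lcm(6, 6) = 6 and divides |G| = 12.
Closing under the operation: H = {1, 3, 4, 9, 10, 12}, so |H| = 6.

6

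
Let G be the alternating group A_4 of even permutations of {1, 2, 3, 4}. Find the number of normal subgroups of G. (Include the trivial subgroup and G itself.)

G has 10 subgroups. Checking conjugation-invariance by order — order 1: 1/1 normal; order 2: 0/3 normal; order 3: 0/4 normal; order 4: 1/1 normal; order 12: 1/1 normal.
Total normal subgroups: 3.

3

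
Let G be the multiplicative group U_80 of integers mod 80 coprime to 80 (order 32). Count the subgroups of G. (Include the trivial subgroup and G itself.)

54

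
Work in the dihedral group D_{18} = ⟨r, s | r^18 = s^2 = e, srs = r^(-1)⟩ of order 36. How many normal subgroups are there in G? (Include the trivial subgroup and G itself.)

9

G has 45 subgroups. Checking conjugation-invariance by order — order 1: 1/1 normal; order 2: 1/19 normal; order 3: 1/1 normal; order 4: 0/9 normal; order 6: 1/7 normal; order 9: 1/1 normal; order 12: 0/3 normal; order 18: 3/3 normal; order 36: 1/1 normal.
Total normal subgroups: 9.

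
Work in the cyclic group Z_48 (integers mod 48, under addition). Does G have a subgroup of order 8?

8 | 48. A subgroup of order 8 is {0, 6, 12, 18, 24, 30, 36, 42}.

Yes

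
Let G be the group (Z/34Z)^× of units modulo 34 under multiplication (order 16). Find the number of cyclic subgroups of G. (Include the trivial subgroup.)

Group the elements of G by the cyclic subgroup they generate; each cyclic subgroup of order d accounts for φ(d) elements.
Cyclic subgroups by order — order 1: 1; order 2: 1; order 4: 1; order 8: 1; order 16: 1.
Total: 5.

5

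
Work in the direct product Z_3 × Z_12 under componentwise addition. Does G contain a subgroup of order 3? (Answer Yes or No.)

Yes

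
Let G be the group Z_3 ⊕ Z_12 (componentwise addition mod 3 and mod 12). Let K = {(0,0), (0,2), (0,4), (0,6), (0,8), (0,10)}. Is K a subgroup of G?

Yes

|K| = 6 divides |G| = 36, consistent with Lagrange.
K contains the identity, every element's inverse is in K, and K is closed under +: it is a subgroup.
In fact K = ⟨(0,2)⟩.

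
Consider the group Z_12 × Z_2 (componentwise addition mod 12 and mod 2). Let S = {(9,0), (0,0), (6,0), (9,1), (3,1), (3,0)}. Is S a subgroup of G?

Closure fails: (9,0) + (3,1) = (0,1) ∉ S. So S is not a subgroup.

No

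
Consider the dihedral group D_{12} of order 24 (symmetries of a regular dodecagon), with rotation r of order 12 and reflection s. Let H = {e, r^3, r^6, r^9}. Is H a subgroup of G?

Yes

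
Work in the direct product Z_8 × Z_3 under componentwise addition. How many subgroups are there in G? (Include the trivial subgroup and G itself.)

|G| = 24, so by Lagrange every subgroup order divides 24. Divisors: 1, 2, 3, 4, 6, 8, 12, 24.
Subgroups by order — order 1: 1; order 2: 1; order 3: 1; order 4: 1; order 6: 1; order 8: 1; order 12: 1; order 24: 1.
Total: 1 + 1 + 1 + 1 + 1 + 1 + 1 + 1 = 8.

8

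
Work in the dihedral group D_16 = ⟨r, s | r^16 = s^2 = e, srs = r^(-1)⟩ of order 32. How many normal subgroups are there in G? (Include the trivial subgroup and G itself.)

8

G has 36 subgroups. Checking conjugation-invariance by order — order 1: 1/1 normal; order 2: 1/17 normal; order 4: 1/9 normal; order 8: 1/5 normal; order 16: 3/3 normal; order 32: 1/1 normal.
Total normal subgroups: 8.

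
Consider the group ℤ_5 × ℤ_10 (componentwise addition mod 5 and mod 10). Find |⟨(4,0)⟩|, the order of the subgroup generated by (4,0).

The order of (4,0) in Z_5 × Z_10 is lcm(ord(4) in Z_5, ord(0) in Z_10).
ord(4) = 5 and ord(0) = 1, so |⟨(4,0)⟩| = lcm(5, 1) = 5.

5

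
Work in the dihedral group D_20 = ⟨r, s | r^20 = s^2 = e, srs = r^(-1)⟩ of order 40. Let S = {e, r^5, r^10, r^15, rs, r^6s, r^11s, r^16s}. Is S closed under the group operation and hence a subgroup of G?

Yes

|S| = 8 divides |G| = 40, consistent with Lagrange.
S contains the identity, every element's inverse is in S, and S is closed under ·: it is a subgroup.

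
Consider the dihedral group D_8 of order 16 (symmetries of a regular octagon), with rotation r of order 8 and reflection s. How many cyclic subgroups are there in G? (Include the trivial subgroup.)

Group the elements of G by the cyclic subgroup they generate; each cyclic subgroup of order d accounts for φ(d) elements.
Cyclic subgroups by order — order 1: 1; order 2: 9; order 4: 1; order 8: 1.
Total: 12.

12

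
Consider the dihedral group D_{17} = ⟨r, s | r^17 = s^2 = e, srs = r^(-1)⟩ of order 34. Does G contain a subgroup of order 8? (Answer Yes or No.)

8 does not divide |G| = 34, so by Lagrange no subgroup of order 8 exists.

No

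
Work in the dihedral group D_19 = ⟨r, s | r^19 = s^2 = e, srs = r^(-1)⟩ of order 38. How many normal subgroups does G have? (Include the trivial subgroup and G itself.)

3

G has 22 subgroups. Checking conjugation-invariance by order — order 1: 1/1 normal; order 2: 0/19 normal; order 19: 1/1 normal; order 38: 1/1 normal.
Total normal subgroups: 3.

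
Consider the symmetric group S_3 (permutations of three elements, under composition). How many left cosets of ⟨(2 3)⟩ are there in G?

|⟨(2 3)⟩| = 2 and |G| = 6.
By Lagrange, [G : H] = |G|/|H| = 6/2 = 3.

3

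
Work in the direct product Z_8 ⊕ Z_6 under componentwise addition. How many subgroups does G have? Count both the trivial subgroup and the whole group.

22

|G| = 48, so by Lagrange every subgroup order divides 48. Divisors: 1, 2, 3, 4, 6, 8, 12, 16, 24, 48.
Subgroups by order — order 1: 1; order 2: 3; order 3: 1; order 4: 3; order 6: 3; order 8: 3; order 12: 3; order 16: 1; order 24: 3; order 48: 1.
Total: 1 + 3 + 1 + 3 + 3 + 3 + 3 + 1 + 3 + 1 = 22.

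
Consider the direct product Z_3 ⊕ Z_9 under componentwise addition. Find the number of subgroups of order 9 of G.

|G| = 27 and 9 | 27, so subgroups of order 9 are possible by Lagrange.
The subgroups of order 9 are: {(0,0), (0,1), (0,2), (0,3), (0,4), (0,5), (0,6), (0,7), (0,8)}; {(0,0), (0,3), (0,6), (1,0), (1,3), (1,6), (2,0), (2,3), (2,6)}; {(0,0), (0,3), (0,6), (1,1), (1,4), (1,7), (2,2), (2,5), (2,8)}; {(0,0), (0,3), (0,6), (1,2), (1,5), (1,8), (2,1), (2,4), (2,7)}.
So G has 4 subgroups of order 9.

4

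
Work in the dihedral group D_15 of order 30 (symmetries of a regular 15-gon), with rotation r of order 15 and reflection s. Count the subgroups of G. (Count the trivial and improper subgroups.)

|G| = 30, so by Lagrange every subgroup order divides 30. Divisors: 1, 2, 3, 5, 6, 10, 15, 30.
Subgroups by order — order 1: 1; order 2: 15; order 3: 1; order 5: 1; order 6: 5; order 10: 3; order 15: 1; order 30: 1.
Total: 1 + 15 + 1 + 1 + 5 + 3 + 1 + 1 = 28.

28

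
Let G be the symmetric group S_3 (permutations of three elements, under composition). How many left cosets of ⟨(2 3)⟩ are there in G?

3

|⟨(2 3)⟩| = 2 and |G| = 6.
By Lagrange, [G : H] = |G|/|H| = 6/2 = 3.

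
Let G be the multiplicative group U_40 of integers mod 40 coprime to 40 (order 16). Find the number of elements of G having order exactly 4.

The elements of order 4 are: 3, 7, 13, 17, 23, 27, 33, 37.
That's 8.

8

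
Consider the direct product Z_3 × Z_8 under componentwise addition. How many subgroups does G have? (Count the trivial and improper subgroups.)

8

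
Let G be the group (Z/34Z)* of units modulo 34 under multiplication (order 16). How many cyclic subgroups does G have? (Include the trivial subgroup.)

Each element a generates a cyclic subgroup ⟨a⟩; distinct elements may generate the same one (a cyclic group of order d has φ(d) generators).
Cyclic subgroups by order — order 1: 1; order 2: 1; order 4: 1; order 8: 1; order 16: 1.
Total: 5.

5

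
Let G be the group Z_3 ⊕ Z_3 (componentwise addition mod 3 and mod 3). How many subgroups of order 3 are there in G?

|G| = 9 and 3 | 9, so subgroups of order 3 are possible by Lagrange.
The subgroups of order 3 are: {(0,0), (0,1), (0,2)}; {(0,0), (1,0), (2,0)}; {(0,0), (1,1), (2,2)}; {(0,0), (1,2), (2,1)}.
So G has 4 subgroups of order 3.

4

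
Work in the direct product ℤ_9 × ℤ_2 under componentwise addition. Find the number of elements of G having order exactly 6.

2

An element (a,b) has order lcm(ord(a), ord(b)); count pairs with lcm equal to 6.
Enumerating gives 2 such elements.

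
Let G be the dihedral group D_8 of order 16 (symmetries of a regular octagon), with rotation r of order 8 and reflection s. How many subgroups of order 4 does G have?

|G| = 16 and 4 | 16, so subgroups of order 4 are possible by Lagrange.
The subgroups of order 4 are: {e, r^2, r^4, r^6}; {e, r^4, r^2s, r^6s}; {e, r^4, r^3s, r^7s}; {e, r^4, s, r^4s}; … (5 in all).
So G has 5 subgroups of order 4.

5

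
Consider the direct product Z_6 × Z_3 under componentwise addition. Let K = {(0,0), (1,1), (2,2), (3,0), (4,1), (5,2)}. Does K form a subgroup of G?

Yes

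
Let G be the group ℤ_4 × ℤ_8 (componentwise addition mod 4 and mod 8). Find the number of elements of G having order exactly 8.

16

An element (a,b) has order lcm(ord(a), ord(b)); count pairs with lcm equal to 8.
Enumerating gives 16 such elements.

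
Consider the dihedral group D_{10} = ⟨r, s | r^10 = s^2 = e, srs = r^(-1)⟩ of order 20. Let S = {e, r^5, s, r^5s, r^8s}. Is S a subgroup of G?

No

Closure fails: s · r^8s = r^2 ∉ S. So S is not a subgroup.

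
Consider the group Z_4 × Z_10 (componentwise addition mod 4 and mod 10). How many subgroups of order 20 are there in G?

3

|G| = 40 and 20 | 40, so subgroups of order 20 are possible by Lagrange.
The subgroups of order 20 are: {(0,0), (0,1), (0,2), (0,3), (0,4), (0,5), (0,6), (0,7), (0,8), (0,9), (2,0), (2,1), (2,2), (2,3), (2,4), (2,5), (2,6), (2,7), (2,8), (2,9)}; {(0,0), (0,2), (0,4), (0,6), (0,8), (1,0), (1,2), (1,4), (1,6), (1,8), (2,0), (2,2), (2,4), (2,6), (2,8), (3,0), (3,2), (3,4), (3,6), (3,8)}; {(0,0), (0,2), (0,4), (0,6), (0,8), (1,1), (1,3), (1,5), (1,7), (1,9), (2,0), (2,2), (2,4), (2,6), (2,8), (3,1), (3,3), (3,5), (3,7), (3,9)}.
So G has 3 subgroups of order 20.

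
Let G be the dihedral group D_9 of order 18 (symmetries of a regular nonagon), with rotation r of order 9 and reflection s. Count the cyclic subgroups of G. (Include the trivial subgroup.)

12

A cyclic subgroup of order d is generated by each of its φ(d) elements of order d, so the cyclic subgroups of order d number (#elements of order d)/φ(d).
Cyclic subgroups by order — order 1: 1; order 2: 9; order 3: 1; order 9: 1.
Total: 12.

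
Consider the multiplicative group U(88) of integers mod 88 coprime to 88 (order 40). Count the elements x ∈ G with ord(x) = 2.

The elements of order 2 are: 21, 23, 43, 45, 65, 67, 87.
That's 7.

7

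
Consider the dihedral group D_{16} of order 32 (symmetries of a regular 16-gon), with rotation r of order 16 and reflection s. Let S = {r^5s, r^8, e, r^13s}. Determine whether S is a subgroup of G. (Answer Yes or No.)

|S| = 4 divides |G| = 32, consistent with Lagrange.
S contains the identity, every element's inverse is in S, and S is closed under ·: it is a subgroup.

Yes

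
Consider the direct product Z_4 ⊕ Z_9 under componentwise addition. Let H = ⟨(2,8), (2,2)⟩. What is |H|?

18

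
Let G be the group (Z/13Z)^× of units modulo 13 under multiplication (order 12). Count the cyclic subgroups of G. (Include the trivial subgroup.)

6

A cyclic subgroup of order d is generated by each of its φ(d) elements of order d, so the cyclic subgroups of order d number (#elements of order d)/φ(d).
Cyclic subgroups by order — order 1: 1; order 2: 1; order 3: 1; order 4: 1; order 6: 1; order 12: 1.
Total: 6.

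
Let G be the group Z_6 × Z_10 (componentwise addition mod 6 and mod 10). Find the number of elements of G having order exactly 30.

An element (a,b) has order lcm(ord(a), ord(b)); count pairs with lcm equal to 30.
Enumerating gives 24 such elements.

24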